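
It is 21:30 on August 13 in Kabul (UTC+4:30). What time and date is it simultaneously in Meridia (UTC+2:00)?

19:00 on August 13

In UTC: 21:30 − 4:30 = 17:00 on Aug 13.
Meridia is UTC+2:00: 17:00 + 2:00 = 19:00 on Aug 13.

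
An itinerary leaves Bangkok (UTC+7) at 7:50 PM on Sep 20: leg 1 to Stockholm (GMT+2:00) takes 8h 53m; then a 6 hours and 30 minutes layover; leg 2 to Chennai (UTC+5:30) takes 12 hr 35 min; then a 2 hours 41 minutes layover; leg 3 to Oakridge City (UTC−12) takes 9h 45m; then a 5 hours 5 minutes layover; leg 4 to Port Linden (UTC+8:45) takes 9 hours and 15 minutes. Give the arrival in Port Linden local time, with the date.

4:19 AM on September 23

Convert departure to UTC: 7:50 PM − 7:00 = 12:50 PM UTC on Sep 20.
Add 8 hours and 53 minutes leg 1 → 9:43 PM UTC.
Add 6 hours 30 minutes layover in Stockholm → 4:13 AM UTC (Sep 21).
Add 12 hours and 35 minutes leg 2 → 4:48 PM UTC.
Add 2 hours and 41 minutes layover in Chennai → 7:29 PM UTC.
Add 9 hours 45 minutes leg 3 → 5:14 AM UTC (Sep 22).
Add 5 hours 5 minutes layover in Oakridge City → 10:19 AM UTC.
Add 9 hours and 15 minutes leg 4 → 7:34 PM UTC.
Port Linden is UTC+8:45, so local arrival = 7:34 PM + 8:45 = 4:19 AM on Sep 23.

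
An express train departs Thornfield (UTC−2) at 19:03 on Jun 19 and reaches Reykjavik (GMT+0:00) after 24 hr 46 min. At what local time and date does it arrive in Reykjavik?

Reykjavik is 2:00 ahead of Thornfield.
After 24 hours 46 minutes it is 19:49 (Jun 20) in Thornfield.
Shift by the zone difference: 19:49 + 2:00 = 21:49 on Jun 20 in Reykjavik.

21:49 on Jun 20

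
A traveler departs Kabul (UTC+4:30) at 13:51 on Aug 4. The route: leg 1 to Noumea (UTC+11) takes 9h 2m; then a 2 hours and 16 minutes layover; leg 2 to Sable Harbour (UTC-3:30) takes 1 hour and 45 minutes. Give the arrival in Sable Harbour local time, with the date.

18:54 on August 4

Convert departure to UTC: 13:51 − 4:30 = 09:21 UTC on Aug 4.
Add 9 hours and 2 minutes leg 1 → 18:23 UTC.
Add 2 hours 16 minutes layover in Noumea → 20:39 UTC.
Add 1 hour 45 minutes leg 2 → 22:24 UTC.
Sable Harbour is UTC−3:30, so local arrival = 22:24 − 3:30 = 18:54 on Aug 4.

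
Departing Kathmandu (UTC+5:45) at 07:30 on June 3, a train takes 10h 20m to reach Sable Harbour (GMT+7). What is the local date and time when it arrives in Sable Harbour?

19:05 on June 3

Sable Harbour is 1:15 ahead of Kathmandu.
After 10 hours 20 minutes it is 17:50 in Kathmandu.
Shift by the zone difference: 17:50 + 1:15 = 19:05 on Jun 3 in Sable Harbour.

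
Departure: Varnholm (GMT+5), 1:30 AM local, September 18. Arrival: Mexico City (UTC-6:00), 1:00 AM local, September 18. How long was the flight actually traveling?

Departure in UTC: 1:30 AM − 5:00 = 8:30 PM on Sep 17.
Arrival in UTC: 1:00 AM + 6:00 = 7:00 AM on Sep 18.
Elapsed = 7:00 AM − 8:30 PM (+1 day) = 10 hours 30 minutes.

10 hours 30 minutes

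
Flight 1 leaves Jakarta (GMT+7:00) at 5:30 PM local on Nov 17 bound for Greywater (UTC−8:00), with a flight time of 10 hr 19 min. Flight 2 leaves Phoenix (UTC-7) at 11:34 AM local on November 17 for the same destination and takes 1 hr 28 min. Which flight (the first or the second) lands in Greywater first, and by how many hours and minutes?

the second, by 47 minutes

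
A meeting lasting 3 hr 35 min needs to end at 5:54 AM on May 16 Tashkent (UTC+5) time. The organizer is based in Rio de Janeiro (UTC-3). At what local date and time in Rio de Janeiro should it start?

6:19 PM on May 15

Target end time in UTC: 5:54 AM − 5:00 = 12:54 AM on May 16.
Subtract 3 hours and 35 minutes → start 9:19 PM UTC on May 15.
Rio de Janeiro is UTC−3:00: 9:19 PM − 3:00 = 6:19 PM on May 15.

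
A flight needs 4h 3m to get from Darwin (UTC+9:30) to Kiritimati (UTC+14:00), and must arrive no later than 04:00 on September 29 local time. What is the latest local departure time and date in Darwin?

Target arrival in UTC: 04:00 − 14:00 = 14:00 on Sep 28.
Subtract 4 hours and 3 minutes → departure 09:57 UTC on Sep 28.
Darwin is UTC+9:30: 09:57 + 9:30 = 19:27 on Sep 28.

19:27 on September 28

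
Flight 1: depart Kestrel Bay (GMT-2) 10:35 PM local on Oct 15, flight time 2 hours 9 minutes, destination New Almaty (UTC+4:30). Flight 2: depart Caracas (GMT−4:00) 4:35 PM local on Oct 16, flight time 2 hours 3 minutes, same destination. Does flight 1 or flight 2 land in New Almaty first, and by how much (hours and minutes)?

the first, by 19 hours 54 minutes

Flight 1 in UTC: 10:35 PM + 2:00 = 12:35 AM on Oct 16.
+2 hours 9 minutes → arrive 2:44 AM UTC on Oct 16.
Flight 2 in UTC: 4:35 PM + 4:00 = 8:35 PM on Oct 16.
+2 hours 3 minutes → arrive 10:38 PM UTC on Oct 16.
Flight 1 lands earlier by 19 hours 54 minutes.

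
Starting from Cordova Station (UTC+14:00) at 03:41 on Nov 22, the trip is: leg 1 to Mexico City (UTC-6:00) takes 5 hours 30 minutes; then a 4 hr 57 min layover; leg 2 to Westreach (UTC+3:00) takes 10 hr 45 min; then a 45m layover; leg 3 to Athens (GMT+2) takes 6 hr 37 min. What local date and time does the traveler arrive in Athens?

20:15 on November 22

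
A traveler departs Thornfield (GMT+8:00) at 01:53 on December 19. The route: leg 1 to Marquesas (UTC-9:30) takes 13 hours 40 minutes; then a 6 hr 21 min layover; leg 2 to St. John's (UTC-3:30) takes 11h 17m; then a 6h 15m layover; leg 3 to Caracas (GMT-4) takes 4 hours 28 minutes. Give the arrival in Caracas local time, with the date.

07:54 on December 20

Convert departure to UTC: 01:53 − 8:00 = 17:53 UTC on Dec 18.
Add 13 hours and 40 minutes leg 1 → 07:33 UTC (Dec 19).
Add 6 hours 21 minutes layover in Marquesas → 13:54 UTC.
Add 11 hours 17 minutes leg 2 → 01:11 UTC (Dec 20).
Add 6 hours and 15 minutes layover in St. John's → 07:26 UTC.
Add 4 hours 28 minutes leg 3 → 11:54 UTC.
Caracas is UTC−4:00, so local arrival = 11:54 − 4:00 = 07:54 on Dec 20.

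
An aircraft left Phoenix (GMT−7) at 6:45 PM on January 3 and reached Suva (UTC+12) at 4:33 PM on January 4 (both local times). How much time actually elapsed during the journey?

Departure in UTC: 6:45 PM + 7:00 = 1:45 AM on Jan 4.
Arrival in UTC: 4:33 PM − 12:00 = 4:33 AM on Jan 4.
Elapsed = 4:33 AM − 1:45 AM = 2 hours 48 minutes.

2 hours 48 minutes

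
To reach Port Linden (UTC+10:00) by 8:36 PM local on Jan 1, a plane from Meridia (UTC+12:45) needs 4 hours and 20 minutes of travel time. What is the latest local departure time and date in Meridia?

7:01 PM on January 1

Target arrival in UTC: 8:36 PM − 10:00 = 10:36 AM on Jan 1.
Subtract 4 hours and 20 minutes → departure 6:16 AM UTC on Jan 1.
Meridia is UTC+12:45: 6:16 AM + 12:45 = 7:01 PM on Jan 1.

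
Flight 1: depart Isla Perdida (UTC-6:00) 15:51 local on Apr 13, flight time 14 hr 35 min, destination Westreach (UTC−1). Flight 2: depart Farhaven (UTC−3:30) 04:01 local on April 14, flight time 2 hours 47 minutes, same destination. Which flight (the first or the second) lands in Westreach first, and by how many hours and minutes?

the second, by 2 hours 8 minutes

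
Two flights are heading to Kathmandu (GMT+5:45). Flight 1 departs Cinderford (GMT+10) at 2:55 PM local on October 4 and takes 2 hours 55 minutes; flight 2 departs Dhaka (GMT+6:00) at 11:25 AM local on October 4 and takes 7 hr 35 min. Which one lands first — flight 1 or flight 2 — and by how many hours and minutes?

Flight 1 in UTC: 2:55 PM − 10:00 = 4:55 AM on Oct 4.
+2 hours 55 minutes → arrive 7:50 AM UTC on Oct 4.
Flight 2 in UTC: 11:25 AM − 6:00 = 5:25 AM on Oct 4.
+7 hours 35 minutes → arrive 1:00 PM UTC on Oct 4.
Flight 1 lands earlier by 5 hours 10 minutes.

the first, by 5 hours 10 minutes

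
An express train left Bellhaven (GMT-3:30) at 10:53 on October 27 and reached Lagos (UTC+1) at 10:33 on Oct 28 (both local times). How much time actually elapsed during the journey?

Departure in UTC: 10:53 + 3:30 = 14:23 on Oct 27.
Arrival in UTC: 10:33 − 1:00 = 09:33 on Oct 28.
Elapsed = 09:33 − 14:23 (+1 day) = 19 hours 10 minutes.

19 hours 10 minutes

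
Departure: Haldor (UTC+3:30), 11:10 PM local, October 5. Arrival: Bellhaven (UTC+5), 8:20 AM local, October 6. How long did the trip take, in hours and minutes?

7 hours 40 minutes

Departure in UTC: 11:10 PM − 3:30 = 7:40 PM on Oct 5.
Arrival in UTC: 8:20 AM − 5:00 = 3:20 AM on Oct 6.
Elapsed = 3:20 AM − 7:40 PM (+1 day) = 7 hours 40 minutes.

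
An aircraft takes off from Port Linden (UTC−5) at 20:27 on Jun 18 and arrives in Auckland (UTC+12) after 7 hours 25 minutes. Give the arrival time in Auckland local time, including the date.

20:52 on Jun 19

Auckland is 17:00 ahead of Port Linden.
After 7 hours 25 minutes it is 03:52 (Jun 19) in Port Linden.
Shift by the zone difference: 03:52 + 17:00 = 20:52 on Jun 19 in Auckland.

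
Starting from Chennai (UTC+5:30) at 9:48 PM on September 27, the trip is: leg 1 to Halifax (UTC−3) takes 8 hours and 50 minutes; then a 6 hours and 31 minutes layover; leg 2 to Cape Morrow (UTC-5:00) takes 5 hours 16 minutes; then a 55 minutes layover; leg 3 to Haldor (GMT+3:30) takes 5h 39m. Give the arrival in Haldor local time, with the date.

10:59 PM on September 28

Convert departure to UTC: 9:48 PM − 5:30 = 4:18 PM UTC on Sep 27.
Add 8 hours and 50 minutes leg 1 → 1:08 AM UTC (Sep 28).
Add 6 hours 31 minutes layover in Halifax → 7:39 AM UTC.
Add 5 hours 16 minutes leg 2 → 12:55 PM UTC.
Add 55 minutes layover in Cape Morrow → 1:50 PM UTC.
Add 5 hours and 39 minutes leg 3 → 7:29 PM UTC.
Haldor is UTC+3:30, so local arrival = 7:29 PM + 3:30 = 10:59 PM on Sep 28.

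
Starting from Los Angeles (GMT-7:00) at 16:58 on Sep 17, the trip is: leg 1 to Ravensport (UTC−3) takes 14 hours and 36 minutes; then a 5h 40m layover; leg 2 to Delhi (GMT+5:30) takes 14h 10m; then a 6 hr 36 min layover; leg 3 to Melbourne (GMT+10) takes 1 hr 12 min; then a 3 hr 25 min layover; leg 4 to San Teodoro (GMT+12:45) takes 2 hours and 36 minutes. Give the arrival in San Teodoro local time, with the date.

12:58 on September 20

Convert departure to UTC: 16:58 + 7:00 = 23:58 UTC on Sep 17.
Add 14 hours and 36 minutes leg 1 → 14:34 UTC (Sep 18).
Add 5 hours 40 minutes layover in Ravensport → 20:14 UTC.
Add 14 hours and 10 minutes leg 2 → 10:24 UTC (Sep 19).
Add 6 hours 36 minutes layover in Delhi → 17:00 UTC.
Add 1 hour 12 minutes leg 3 → 18:12 UTC.
Add 3 hours and 25 minutes layover in Melbourne → 21:37 UTC.
Add 2 hours and 36 minutes leg 4 → 00:13 UTC (Sep 20).
San Teodoro is UTC+12:45, so local arrival = 00:13 + 12:45 = 12:58 on Sep 20.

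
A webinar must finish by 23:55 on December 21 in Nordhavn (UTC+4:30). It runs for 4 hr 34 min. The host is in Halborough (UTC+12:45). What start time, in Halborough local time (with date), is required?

Target end time in UTC: 23:55 − 4:30 = 19:25 on Dec 21.
Subtract 4 hours and 34 minutes → start 14:51 UTC on Dec 21.
Halborough is UTC+12:45: 14:51 + 12:45 = 03:36 on Dec 22.

03:36 on December 22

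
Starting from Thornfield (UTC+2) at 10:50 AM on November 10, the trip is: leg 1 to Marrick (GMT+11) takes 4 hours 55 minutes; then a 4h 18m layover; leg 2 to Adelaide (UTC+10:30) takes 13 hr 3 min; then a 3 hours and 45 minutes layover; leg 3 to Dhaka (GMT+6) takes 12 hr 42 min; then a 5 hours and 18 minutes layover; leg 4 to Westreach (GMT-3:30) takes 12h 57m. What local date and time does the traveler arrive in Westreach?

Convert departure to UTC: 10:50 AM − 2:00 = 8:50 AM UTC on Nov 10.
Add 4 hours and 55 minutes leg 1 → 1:45 PM UTC.
Add 4 hours and 18 minutes layover in Marrick → 6:03 PM UTC.
Add 13 hours and 3 minutes leg 2 → 7:06 AM UTC (Nov 11).
Add 3 hours and 45 minutes layover in Adelaide → 10:51 AM UTC.
Add 12 hours and 42 minutes leg 3 → 11:33 PM UTC.
Add 5 hours 18 minutes layover in Dhaka → 4:51 AM UTC (Nov 12).
Add 12 hours and 57 minutes leg 4 → 5:48 PM UTC.
Westreach is UTC−3:30, so local arrival = 5:48 PM − 3:30 = 2:18 PM on Nov 12.

2:18 PM on November 12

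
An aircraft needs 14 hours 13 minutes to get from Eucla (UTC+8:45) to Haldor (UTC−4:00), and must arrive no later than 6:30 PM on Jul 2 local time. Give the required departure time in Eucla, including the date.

Target arrival in UTC: 6:30 PM + 4:00 = 10:30 PM on Jul 2.
Subtract 14 hours 13 minutes → departure 8:17 AM UTC on Jul 2.
Eucla is UTC+8:45: 8:17 AM + 8:45 = 5:02 PM on Jul 2.

5:02 PM on July 2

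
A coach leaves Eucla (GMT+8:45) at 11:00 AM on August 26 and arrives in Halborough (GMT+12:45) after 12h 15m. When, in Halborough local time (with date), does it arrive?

3:15 AM on August 27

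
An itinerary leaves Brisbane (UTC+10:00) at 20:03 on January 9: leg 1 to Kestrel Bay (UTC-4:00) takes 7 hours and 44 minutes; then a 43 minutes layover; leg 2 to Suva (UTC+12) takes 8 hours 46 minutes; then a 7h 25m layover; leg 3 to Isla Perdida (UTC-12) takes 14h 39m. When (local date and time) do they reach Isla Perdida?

13:20 on January 10

Convert departure to UTC: 20:03 − 10:00 = 10:03 UTC on Jan 9.
Add 7 hours 44 minutes leg 1 → 17:47 UTC.
Add 43 minutes layover in Kestrel Bay → 18:30 UTC.
Add 8 hours and 46 minutes leg 2 → 03:16 UTC (Jan 10).
Add 7 hours and 25 minutes layover in Suva → 10:41 UTC.
Add 14 hours and 39 minutes leg 3 → 01:20 UTC (Jan 11).
Isla Perdida is UTC−12:00, so local arrival = 01:20 − 12:00 = 13:20 on Jan 10.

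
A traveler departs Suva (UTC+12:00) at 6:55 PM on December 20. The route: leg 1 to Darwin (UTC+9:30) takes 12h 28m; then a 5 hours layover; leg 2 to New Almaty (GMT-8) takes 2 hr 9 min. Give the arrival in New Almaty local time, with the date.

Convert departure to UTC: 6:55 PM − 12:00 = 6:55 AM UTC on Dec 20.
Add 12 hours 28 minutes leg 1 → 7:23 PM UTC.
Add 5 hours layover in Darwin → 12:23 AM UTC (Dec 21).
Add 2 hours and 9 minutes leg 2 → 2:32 AM UTC.
New Almaty is UTC−8:00, so local arrival = 2:32 AM − 8:00 = 6:32 PM on Dec 20.

6:32 PM on December 20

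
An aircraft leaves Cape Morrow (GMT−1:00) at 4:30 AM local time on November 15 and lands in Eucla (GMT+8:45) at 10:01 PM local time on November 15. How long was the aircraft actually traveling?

Departure in UTC: 4:30 AM + 1:00 = 5:30 AM on Nov 15.
Arrival in UTC: 10:01 PM − 8:45 = 1:16 PM on Nov 15.
Elapsed = 1:16 PM − 5:30 AM = 7 hours 46 minutes.

7 hours 46 minutes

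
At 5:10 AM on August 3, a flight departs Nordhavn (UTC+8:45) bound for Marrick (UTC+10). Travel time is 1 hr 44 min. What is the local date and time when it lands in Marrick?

8:09 AM on August 3

Convert departure to UTC: 5:10 AM − 8:45 = 8:25 PM UTC on Aug 2.
Add 1 hour 44 minutes travel time → 10:09 PM UTC.
Marrick is UTC+10:00, so local arrival = 10:09 PM + 10:00 = 8:09 AM on Aug 3.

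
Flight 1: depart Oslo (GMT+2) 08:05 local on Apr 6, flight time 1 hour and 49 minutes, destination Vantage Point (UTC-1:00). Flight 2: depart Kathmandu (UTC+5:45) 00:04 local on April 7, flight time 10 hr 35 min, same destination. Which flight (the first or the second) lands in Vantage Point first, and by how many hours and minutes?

Flight 1 in UTC: 08:05 − 2:00 = 06:05 on Apr 6.
+1 hour and 49 minutes → arrive 07:54 UTC on Apr 6.
Flight 2 in UTC: 00:04 − 5:45 = 18:19 on Apr 6.
+10 hours and 35 minutes → arrive 04:54 UTC on Apr 7.
Flight 1 lands earlier by 21 hours.

the first, by 21 hours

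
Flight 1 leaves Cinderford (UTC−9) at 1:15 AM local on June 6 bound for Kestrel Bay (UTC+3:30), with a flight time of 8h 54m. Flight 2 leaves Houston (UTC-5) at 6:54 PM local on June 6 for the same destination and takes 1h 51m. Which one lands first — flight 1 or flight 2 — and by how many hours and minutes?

Flight 1 in UTC: 1:15 AM + 9:00 = 10:15 AM on Jun 6.
+8 hours and 54 minutes → arrive 7:09 PM UTC on Jun 6.
Flight 2 in UTC: 6:54 PM + 5:00 = 11:54 PM on Jun 6.
+1 hour and 51 minutes → arrive 1:45 AM UTC on Jun 7.
Flight 1 lands earlier by 6 hours 36 minutes.

the first, by 6 hours 36 minutes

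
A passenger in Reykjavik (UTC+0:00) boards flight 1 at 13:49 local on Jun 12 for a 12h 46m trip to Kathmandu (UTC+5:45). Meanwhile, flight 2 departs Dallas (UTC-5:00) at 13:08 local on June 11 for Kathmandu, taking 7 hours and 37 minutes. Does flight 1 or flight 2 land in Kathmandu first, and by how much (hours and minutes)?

the second, by 24 hours 50 minutes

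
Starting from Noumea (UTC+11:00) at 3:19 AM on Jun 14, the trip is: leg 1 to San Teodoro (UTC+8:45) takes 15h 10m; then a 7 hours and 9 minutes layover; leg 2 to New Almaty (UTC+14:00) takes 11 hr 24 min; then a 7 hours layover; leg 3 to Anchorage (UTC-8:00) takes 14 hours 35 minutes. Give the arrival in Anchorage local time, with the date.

Convert departure to UTC: 3:19 AM − 11:00 = 4:19 PM UTC on Jun 13.
Add 15 hours 10 minutes leg 1 → 7:29 AM UTC (Jun 14).
Add 7 hours 9 minutes layover in San Teodoro → 2:38 PM UTC.
Add 11 hours and 24 minutes leg 2 → 2:02 AM UTC (Jun 15).
Add 7 hours layover in New Almaty → 9:02 AM UTC.
Add 14 hours and 35 minutes leg 3 → 11:37 PM UTC.
Anchorage is UTC−8:00, so local arrival = 11:37 PM − 8:00 = 3:37 PM on Jun 15.

3:37 PM on June 15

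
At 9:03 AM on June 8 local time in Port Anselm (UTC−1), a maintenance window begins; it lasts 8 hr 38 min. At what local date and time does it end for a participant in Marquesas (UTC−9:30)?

Marquesas is 8:30 behind Port Anselm.
After 8 hours 38 minutes it is 5:41 PM in Port Anselm.
Shift by the zone difference: 5:41 PM − 8:30 = 9:11 AM on Jun 8 in Marquesas.

9:11 AM on June 8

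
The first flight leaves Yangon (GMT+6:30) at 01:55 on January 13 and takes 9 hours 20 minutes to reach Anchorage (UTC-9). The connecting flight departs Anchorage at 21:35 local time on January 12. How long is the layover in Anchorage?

Convert departure to UTC: 01:55 − 6:30 = 19:25 UTC on Jan 12.
Add 9 hours and 20 minutes flight time → 04:45 UTC (Jan 13).
Anchorage is UTC−9:00, so local arrival = 04:45 − 9:00 = 19:45 on Jan 12.
Layover = 21:35 − 19:45 = 1 hour 50 minutes.

1 hour 50 minutes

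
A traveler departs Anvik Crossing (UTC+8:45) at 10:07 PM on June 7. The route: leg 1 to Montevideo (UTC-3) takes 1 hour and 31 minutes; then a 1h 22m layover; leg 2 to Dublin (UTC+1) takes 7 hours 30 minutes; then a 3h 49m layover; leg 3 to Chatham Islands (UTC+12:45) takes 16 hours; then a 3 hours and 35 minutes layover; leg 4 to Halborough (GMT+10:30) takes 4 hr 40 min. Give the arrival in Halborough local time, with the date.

2:19 PM on Jun 9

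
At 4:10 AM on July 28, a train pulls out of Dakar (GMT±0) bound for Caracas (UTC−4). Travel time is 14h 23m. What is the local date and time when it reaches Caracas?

Caracas is 4:00 behind Dakar.
After 14 hours and 23 minutes it is 6:33 PM in Dakar.
Shift by the zone difference: 6:33 PM − 4:00 = 2:33 PM on Jul 28 in Caracas.

2:33 PM on July 28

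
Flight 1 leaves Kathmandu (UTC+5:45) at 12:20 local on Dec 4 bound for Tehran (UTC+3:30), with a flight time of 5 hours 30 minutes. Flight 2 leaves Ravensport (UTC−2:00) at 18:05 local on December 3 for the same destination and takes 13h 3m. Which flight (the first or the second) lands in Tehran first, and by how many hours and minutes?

Flight 1 in UTC: 12:20 − 5:45 = 06:35 on Dec 4.
+5 hours and 30 minutes → arrive 12:05 UTC on Dec 4.
Flight 2 in UTC: 18:05 + 2:00 = 20:05 on Dec 3.
+13 hours 3 minutes → arrive 09:08 UTC on Dec 4.
Flight 2 lands earlier by 2 hours 57 minutes.

the second, by 2 hours 57 minutes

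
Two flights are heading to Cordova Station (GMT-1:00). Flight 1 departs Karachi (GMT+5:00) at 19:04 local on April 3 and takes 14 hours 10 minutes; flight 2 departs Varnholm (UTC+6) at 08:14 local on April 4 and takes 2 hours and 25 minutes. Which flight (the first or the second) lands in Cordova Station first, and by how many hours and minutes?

Flight 1 in UTC: 19:04 − 5:00 = 14:04 on Apr 3.
+14 hours 10 minutes → arrive 04:14 UTC on Apr 4.
Flight 2 in UTC: 08:14 − 6:00 = 02:14 on Apr 4.
+2 hours and 25 minutes → arrive 04:39 UTC on Apr 4.
Flight 1 lands earlier by 25 minutes.

the first, by 25 minutes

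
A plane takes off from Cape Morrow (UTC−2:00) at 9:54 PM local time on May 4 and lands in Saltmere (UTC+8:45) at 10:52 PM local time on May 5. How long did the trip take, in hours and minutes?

Departure in UTC: 9:54 PM + 2:00 = 11:54 PM on May 4.
Arrival in UTC: 10:52 PM − 8:45 = 2:07 PM on May 5.
Elapsed = 2:07 PM − 11:54 PM (+1 day) = 14 hours 13 minutes.

14 hours 13 minutes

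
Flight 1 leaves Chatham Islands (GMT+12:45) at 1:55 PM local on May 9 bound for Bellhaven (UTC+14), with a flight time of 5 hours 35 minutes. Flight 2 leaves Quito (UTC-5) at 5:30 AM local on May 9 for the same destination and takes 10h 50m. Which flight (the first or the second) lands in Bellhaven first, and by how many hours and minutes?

the first, by 14 hours 35 minutes

Flight 1 in UTC: 1:55 PM − 12:45 = 1:10 AM on May 9.
+5 hours 35 minutes → arrive 6:45 AM UTC on May 9.
Flight 2 in UTC: 5:30 AM + 5:00 = 10:30 AM on May 9.
+10 hours 50 minutes → arrive 9:20 PM UTC on May 9.
Flight 1 lands earlier by 14 hours 35 minutes.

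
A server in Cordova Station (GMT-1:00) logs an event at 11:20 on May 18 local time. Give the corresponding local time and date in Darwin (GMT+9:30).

In UTC: 11:20 + 1:00 = 12:20 on May 18.
Darwin is UTC+9:30: 12:20 + 9:30 = 21:50 on May 18.

21:50 on May 18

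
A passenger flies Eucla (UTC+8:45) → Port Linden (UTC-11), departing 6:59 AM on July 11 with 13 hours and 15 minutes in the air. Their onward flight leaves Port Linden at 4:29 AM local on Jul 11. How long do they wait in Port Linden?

Convert departure to UTC: 6:59 AM − 8:45 = 10:14 PM UTC on Jul 10.
Add 13 hours and 15 minutes flight time → 11:29 AM UTC (Jul 11).
Port Linden is UTC−11:00, so local arrival = 11:29 AM − 11:00 = 12:29 AM on Jul 11.
Layover = 4:29 AM − 12:29 AM = 4 hours.

4 hours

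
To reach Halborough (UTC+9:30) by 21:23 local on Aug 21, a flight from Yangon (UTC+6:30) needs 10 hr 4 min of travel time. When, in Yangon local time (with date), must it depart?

08:19 on August 21

Target arrival in UTC: 21:23 − 9:30 = 11:53 on Aug 21.
Subtract 10 hours 4 minutes → departure 01:49 UTC on Aug 21.
Yangon is UTC+6:30: 01:49 + 6:30 = 08:19 on Aug 21.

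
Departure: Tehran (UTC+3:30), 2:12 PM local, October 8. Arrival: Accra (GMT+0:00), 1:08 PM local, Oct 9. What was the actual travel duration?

Accra is 3:30 behind Tehran.
Clock-face elapsed time (ignoring zones) is 22 hours 56 minutes.
Actual elapsed = 22 hours 56 minutes + 3:30 = 26 hours 26 minutes.

26 hours 26 minutes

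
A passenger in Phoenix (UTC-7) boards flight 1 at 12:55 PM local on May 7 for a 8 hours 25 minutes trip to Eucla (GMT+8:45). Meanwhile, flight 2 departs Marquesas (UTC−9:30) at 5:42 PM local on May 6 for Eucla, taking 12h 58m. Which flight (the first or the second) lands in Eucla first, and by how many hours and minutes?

the second, by 12 hours 10 minutes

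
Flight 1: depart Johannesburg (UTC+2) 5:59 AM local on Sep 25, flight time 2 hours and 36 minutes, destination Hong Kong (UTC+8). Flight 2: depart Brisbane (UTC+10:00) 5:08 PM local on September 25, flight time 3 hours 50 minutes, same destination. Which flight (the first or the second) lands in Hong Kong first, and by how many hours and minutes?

the first, by 4 hours 23 minutes

Flight 1 in UTC: 5:59 AM − 2:00 = 3:59 AM on Sep 25.
+2 hours 36 minutes → arrive 6:35 AM UTC on Sep 25.
Flight 2 in UTC: 5:08 PM − 10:00 = 7:08 AM on Sep 25.
+3 hours 50 minutes → arrive 10:58 AM UTC on Sep 25.
Flight 1 lands earlier by 4 hours 23 minutes.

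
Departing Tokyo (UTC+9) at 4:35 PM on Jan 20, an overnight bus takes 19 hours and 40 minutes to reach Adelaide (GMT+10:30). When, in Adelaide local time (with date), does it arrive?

Convert departure to UTC: 4:35 PM − 9:00 = 7:35 AM UTC on Jan 20.
Add 19 hours 40 minutes travel time → 3:15 AM UTC (Jan 21).
Adelaide is UTC+10:30, so local arrival = 3:15 AM + 10:30 = 1:45 PM on Jan 21.

1:45 PM on January 21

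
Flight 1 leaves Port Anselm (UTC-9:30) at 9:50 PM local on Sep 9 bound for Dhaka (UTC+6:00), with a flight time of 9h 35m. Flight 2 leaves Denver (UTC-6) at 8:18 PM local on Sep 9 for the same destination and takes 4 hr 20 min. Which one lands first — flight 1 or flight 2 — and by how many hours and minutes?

the second, by 10 hours 17 minutes

Flight 1 in UTC: 9:50 PM + 9:30 = 7:20 AM on Sep 10.
+9 hours 35 minutes → arrive 4:55 PM UTC on Sep 10.
Flight 2 in UTC: 8:18 PM + 6:00 = 2:18 AM on Sep 10.
+4 hours and 20 minutes → arrive 6:38 AM UTC on Sep 10.
Flight 2 lands earlier by 10 hours 17 minutes.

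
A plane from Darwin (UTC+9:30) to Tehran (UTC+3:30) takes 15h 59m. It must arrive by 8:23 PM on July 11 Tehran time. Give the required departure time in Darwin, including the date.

10:24 AM on Jul 11

Target arrival in UTC: 8:23 PM − 3:30 = 4:53 PM on Jul 11.
Subtract 15 hours and 59 minutes → departure 12:54 AM UTC on Jul 11.
Darwin is UTC+9:30: 12:54 AM + 9:30 = 10:24 AM on Jul 11.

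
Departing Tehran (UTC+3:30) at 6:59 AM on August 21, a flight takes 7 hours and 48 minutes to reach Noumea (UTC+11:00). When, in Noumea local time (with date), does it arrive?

Noumea is 7:30 ahead of Tehran.
After 7 hours 48 minutes it is 2:47 PM in Tehran.
Shift by the zone difference: 2:47 PM + 7:30 = 10:17 PM on Aug 21 in Noumea.

10:17 PM on Aug 21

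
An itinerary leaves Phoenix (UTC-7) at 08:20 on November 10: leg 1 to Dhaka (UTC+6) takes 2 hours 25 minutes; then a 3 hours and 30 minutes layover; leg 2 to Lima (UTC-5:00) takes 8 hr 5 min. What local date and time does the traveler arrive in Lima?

00:20 on Nov 11

Convert departure to UTC: 08:20 + 7:00 = 15:20 UTC on Nov 10.
Add 2 hours 25 minutes leg 1 → 17:45 UTC.
Add 3 hours 30 minutes layover in Dhaka → 21:15 UTC.
Add 8 hours 5 minutes leg 2 → 05:20 UTC (Nov 11).
Lima is UTC−5:00, so local arrival = 05:20 − 5:00 = 00:20 on Nov 11.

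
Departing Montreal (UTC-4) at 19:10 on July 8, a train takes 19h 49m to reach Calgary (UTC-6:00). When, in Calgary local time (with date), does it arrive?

12:59 on July 9

Convert departure to UTC: 19:10 + 4:00 = 23:10 UTC on Jul 8.
Add 19 hours 49 minutes travel time → 18:59 UTC (Jul 9).
Calgary is UTC−6:00, so local arrival = 18:59 − 6:00 = 12:59 on Jul 9.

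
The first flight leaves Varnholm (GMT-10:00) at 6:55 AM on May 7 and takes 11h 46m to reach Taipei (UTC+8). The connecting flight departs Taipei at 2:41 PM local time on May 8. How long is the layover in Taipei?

Convert departure to UTC: 6:55 AM + 10:00 = 4:55 PM UTC on May 7.
Add 11 hours and 46 minutes flight time → 4:41 AM UTC (May 8).
Taipei is UTC+8:00, so local arrival = 4:41 AM + 8:00 = 12:41 PM on May 8.
Layover = 2:41 PM − 12:41 PM = 2 hours.

2 hours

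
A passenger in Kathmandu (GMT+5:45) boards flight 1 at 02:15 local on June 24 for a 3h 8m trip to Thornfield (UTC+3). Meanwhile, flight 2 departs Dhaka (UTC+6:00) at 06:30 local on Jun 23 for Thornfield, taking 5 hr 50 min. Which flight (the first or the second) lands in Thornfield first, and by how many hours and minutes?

Flight 1 in UTC: 02:15 − 5:45 = 20:30 on Jun 23.
+3 hours 8 minutes → arrive 23:38 UTC on Jun 23.
Flight 2 in UTC: 06:30 − 6:00 = 00:30 on Jun 23.
+5 hours 50 minutes → arrive 06:20 UTC on Jun 23.
Flight 2 lands earlier by 17 hours 18 minutes.

the second, by 17 hours 18 minutes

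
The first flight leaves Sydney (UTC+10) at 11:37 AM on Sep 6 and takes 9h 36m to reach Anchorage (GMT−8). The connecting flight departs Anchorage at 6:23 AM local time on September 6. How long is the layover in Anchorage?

3 hours 10 minutes

Convert departure to UTC: 11:37 AM − 10:00 = 1:37 AM UTC on Sep 6.
Add 9 hours 36 minutes flight time → 11:13 AM UTC.
Anchorage is UTC−8:00, so local arrival = 11:13 AM − 8:00 = 3:13 AM on Sep 6.
Layover = 6:23 AM − 3:13 AM = 3 hours 10 minutes.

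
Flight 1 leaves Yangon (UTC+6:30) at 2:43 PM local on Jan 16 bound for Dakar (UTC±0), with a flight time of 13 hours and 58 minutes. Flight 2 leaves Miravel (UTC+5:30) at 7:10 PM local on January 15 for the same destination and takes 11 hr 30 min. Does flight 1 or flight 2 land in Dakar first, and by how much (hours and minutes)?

the second, by 21 hours 1 minute

Flight 1 in UTC: 2:43 PM − 6:30 = 8:13 AM on Jan 16.
+13 hours 58 minutes → arrive 10:11 PM UTC on Jan 16.
Flight 2 in UTC: 7:10 PM − 5:30 = 1:40 PM on Jan 15.
+11 hours and 30 minutes → arrive 1:10 AM UTC on Jan 16.
Flight 2 lands earlier by 21 hours 1 minute.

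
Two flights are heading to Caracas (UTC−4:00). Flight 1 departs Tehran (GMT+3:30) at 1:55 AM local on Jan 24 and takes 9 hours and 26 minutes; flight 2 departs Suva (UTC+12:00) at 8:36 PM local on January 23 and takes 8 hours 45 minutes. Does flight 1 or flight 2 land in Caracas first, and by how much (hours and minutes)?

Flight 1 in UTC: 1:55 AM − 3:30 = 10:25 PM on Jan 23.
+9 hours and 26 minutes → arrive 7:51 AM UTC on Jan 24.
Flight 2 in UTC: 8:36 PM − 12:00 = 8:36 AM on Jan 23.
+8 hours and 45 minutes → arrive 5:21 PM UTC on Jan 23.
Flight 2 lands earlier by 14 hours 30 minutes.

the second, by 14 hours 30 minutes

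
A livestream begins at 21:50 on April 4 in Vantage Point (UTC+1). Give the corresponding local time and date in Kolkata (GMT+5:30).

02:20 on Apr 5

Kolkata is 4:30 ahead of Vantage Point.
Shift by the zone difference: 21:50 + 4:30 = 02:20 on Apr 5 in Kolkata.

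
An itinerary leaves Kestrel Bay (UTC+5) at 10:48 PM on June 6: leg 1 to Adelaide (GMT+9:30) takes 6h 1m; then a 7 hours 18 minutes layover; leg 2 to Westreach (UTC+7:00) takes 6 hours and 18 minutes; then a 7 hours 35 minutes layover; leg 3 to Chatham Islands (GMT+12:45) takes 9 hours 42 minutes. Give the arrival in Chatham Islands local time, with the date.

Convert departure to UTC: 10:48 PM − 5:00 = 5:48 PM UTC on Jun 6.
Add 6 hours 1 minute leg 1 → 11:49 PM UTC.
Add 7 hours and 18 minutes layover in Adelaide → 7:07 AM UTC (Jun 7).
Add 6 hours and 18 minutes leg 2 → 1:25 PM UTC.
Add 7 hours 35 minutes layover in Westreach → 9:00 PM UTC.
Add 9 hours and 42 minutes leg 3 → 6:42 AM UTC (Jun 8).
Chatham Islands is UTC+12:45, so local arrival = 6:42 AM + 12:45 = 7:27 PM on Jun 8.

7:27 PM on June 8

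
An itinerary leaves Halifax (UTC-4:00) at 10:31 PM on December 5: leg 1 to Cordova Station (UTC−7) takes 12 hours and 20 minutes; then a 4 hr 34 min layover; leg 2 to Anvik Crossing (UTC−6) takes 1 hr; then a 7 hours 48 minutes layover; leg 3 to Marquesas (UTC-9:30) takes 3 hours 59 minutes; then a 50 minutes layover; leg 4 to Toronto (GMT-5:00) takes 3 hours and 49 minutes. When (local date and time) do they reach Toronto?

7:51 AM on Dec 7

Convert departure to UTC: 10:31 PM + 4:00 = 2:31 AM UTC on Dec 6.
Add 12 hours and 20 minutes leg 1 → 2:51 PM UTC.
Add 4 hours 34 minutes layover in Cordova Station → 7:25 PM UTC.
Add 1 hour leg 2 → 8:25 PM UTC.
Add 7 hours 48 minutes layover in Anvik Crossing → 4:13 AM UTC (Dec 7).
Add 3 hours and 59 minutes leg 3 → 8:12 AM UTC.
Add 50 minutes layover in Marquesas → 9:02 AM UTC.
Add 3 hours and 49 minutes leg 4 → 12:51 PM UTC.
Toronto is UTC−5:00, so local arrival = 12:51 PM − 5:00 = 7:51 AM on Dec 7.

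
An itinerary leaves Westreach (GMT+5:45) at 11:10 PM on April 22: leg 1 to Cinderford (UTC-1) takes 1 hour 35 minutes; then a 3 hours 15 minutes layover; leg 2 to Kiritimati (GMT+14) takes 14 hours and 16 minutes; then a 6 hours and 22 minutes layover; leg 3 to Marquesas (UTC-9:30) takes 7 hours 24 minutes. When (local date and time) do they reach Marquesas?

Convert departure to UTC: 11:10 PM − 5:45 = 5:25 PM UTC on Apr 22.
Add 1 hour 35 minutes leg 1 → 7:00 PM UTC.
Add 3 hours and 15 minutes layover in Cinderford → 10:15 PM UTC.
Add 14 hours 16 minutes leg 2 → 12:31 PM UTC (Apr 23).
Add 6 hours 22 minutes layover in Kiritimati → 6:53 PM UTC.
Add 7 hours and 24 minutes leg 3 → 2:17 AM UTC (Apr 24).
Marquesas is UTC−9:30, so local arrival = 2:17 AM − 9:30 = 4:47 PM on Apr 23.

4:47 PM on April 23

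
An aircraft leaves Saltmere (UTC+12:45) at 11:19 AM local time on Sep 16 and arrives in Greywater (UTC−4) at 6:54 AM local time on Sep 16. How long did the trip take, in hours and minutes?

12 hours 20 minutes

Departure in UTC: 11:19 AM − 12:45 = 10:34 PM on Sep 15.
Arrival in UTC: 6:54 AM + 4:00 = 10:54 AM on Sep 16.
Elapsed = 10:54 AM − 10:34 PM (+1 day) = 12 hours 20 minutes.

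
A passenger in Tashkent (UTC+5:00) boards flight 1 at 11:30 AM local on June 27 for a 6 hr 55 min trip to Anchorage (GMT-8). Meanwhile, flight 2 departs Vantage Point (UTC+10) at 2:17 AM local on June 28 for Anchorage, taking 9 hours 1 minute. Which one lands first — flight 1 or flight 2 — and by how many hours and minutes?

Flight 1 in UTC: 11:30 AM − 5:00 = 6:30 AM on Jun 27.
+6 hours 55 minutes → arrive 1:25 PM UTC on Jun 27.
Flight 2 in UTC: 2:17 AM − 10:00 = 4:17 PM on Jun 27.
+9 hours and 1 minute → arrive 1:18 AM UTC on Jun 28.
Flight 1 lands earlier by 11 hours 53 minutes.

the first, by 11 hours 53 minutes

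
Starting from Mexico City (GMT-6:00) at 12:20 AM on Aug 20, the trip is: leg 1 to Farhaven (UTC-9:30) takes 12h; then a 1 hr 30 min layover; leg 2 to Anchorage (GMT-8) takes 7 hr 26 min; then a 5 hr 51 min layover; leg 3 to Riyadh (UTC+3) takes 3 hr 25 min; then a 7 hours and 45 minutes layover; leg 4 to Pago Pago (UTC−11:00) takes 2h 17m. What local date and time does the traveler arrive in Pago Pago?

11:34 AM on Aug 21

Convert departure to UTC: 12:20 AM + 6:00 = 6:20 AM UTC on Aug 20.
Add 12 hours leg 1 → 6:20 PM UTC.
Add 1 hour 30 minutes layover in Farhaven → 7:50 PM UTC.
Add 7 hours and 26 minutes leg 2 → 3:16 AM UTC (Aug 21).
Add 5 hours 51 minutes layover in Anchorage → 9:07 AM UTC.
Add 3 hours and 25 minutes leg 3 → 12:32 PM UTC.
Add 7 hours 45 minutes layover in Riyadh → 8:17 PM UTC.
Add 2 hours and 17 minutes leg 4 → 10:34 PM UTC.
Pago Pago is UTC−11:00, so local arrival = 10:34 PM − 11:00 = 11:34 AM on Aug 21.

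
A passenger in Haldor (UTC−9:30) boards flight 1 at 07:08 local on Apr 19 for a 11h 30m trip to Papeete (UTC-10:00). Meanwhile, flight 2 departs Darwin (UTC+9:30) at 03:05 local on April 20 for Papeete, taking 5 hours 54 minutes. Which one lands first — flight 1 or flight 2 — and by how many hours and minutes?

the second, by 4 hours 39 minutes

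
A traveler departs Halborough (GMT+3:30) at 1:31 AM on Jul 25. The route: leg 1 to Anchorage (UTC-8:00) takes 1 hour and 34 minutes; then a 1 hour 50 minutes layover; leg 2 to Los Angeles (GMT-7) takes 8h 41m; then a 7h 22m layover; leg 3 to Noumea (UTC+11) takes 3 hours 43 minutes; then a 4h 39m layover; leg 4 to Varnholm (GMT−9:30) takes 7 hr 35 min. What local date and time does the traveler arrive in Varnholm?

11:55 PM on July 25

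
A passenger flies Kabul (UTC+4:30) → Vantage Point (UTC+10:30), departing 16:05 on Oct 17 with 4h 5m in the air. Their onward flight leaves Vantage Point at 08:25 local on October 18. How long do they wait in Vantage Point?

6 hours 15 minutes

Convert departure to UTC: 16:05 − 4:30 = 11:35 UTC on Oct 17.
Add 4 hours and 5 minutes flight time → 15:40 UTC.
Vantage Point is UTC+10:30, so local arrival = 15:40 + 10:30 = 02:10 on Oct 18.
Layover = 08:25 − 02:10 = 6 hours 15 minutes.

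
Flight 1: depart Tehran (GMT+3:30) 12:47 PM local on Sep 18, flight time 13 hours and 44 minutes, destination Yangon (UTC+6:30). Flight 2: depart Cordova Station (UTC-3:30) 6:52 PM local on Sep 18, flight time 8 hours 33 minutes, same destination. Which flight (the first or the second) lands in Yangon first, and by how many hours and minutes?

the first, by 7 hours 54 minutes

Flight 1 in UTC: 12:47 PM − 3:30 = 9:17 AM on Sep 18.
+13 hours and 44 minutes → arrive 11:01 PM UTC on Sep 18.
Flight 2 in UTC: 6:52 PM + 3:30 = 10:22 PM on Sep 18.
+8 hours and 33 minutes → arrive 6:55 AM UTC on Sep 19.
Flight 1 lands earlier by 7 hours 54 minutes.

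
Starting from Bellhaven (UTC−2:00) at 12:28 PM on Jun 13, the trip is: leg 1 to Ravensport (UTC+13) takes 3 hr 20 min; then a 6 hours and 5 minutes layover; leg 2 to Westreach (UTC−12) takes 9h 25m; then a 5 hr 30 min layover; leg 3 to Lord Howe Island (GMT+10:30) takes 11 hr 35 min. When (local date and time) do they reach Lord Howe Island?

12:53 PM on June 15

Convert departure to UTC: 12:28 PM + 2:00 = 2:28 PM UTC on Jun 13.
Add 3 hours 20 minutes leg 1 → 5:48 PM UTC.
Add 6 hours and 5 minutes layover in Ravensport → 11:53 PM UTC.
Add 9 hours and 25 minutes leg 2 → 9:18 AM UTC (Jun 14).
Add 5 hours and 30 minutes layover in Westreach → 2:48 PM UTC.
Add 11 hours and 35 minutes leg 3 → 2:23 AM UTC (Jun 15).
Lord Howe Island is UTC+10:30, so local arrival = 2:23 AM + 10:30 = 12:53 PM on Jun 15.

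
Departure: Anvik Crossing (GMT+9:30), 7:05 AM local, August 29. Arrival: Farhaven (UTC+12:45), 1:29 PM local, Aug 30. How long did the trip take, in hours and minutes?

Farhaven is 3:15 ahead of Anvik Crossing.
Clock-face elapsed time (ignoring zones) is 30 hours 24 minutes.
Actual elapsed = 30 hours 24 minutes − 3:15 = 27 hours 9 minutes.

27 hours 9 minutes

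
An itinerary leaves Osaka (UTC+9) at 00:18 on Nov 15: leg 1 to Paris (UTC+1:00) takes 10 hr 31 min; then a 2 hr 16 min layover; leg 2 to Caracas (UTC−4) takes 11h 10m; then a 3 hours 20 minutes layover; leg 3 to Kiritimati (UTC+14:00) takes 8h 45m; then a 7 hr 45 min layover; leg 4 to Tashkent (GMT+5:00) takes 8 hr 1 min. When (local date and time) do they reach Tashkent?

00:06 on Nov 17

Convert departure to UTC: 00:18 − 9:00 = 15:18 UTC on Nov 14.
Add 10 hours and 31 minutes leg 1 → 01:49 UTC (Nov 15).
Add 2 hours and 16 minutes layover in Paris → 04:05 UTC.
Add 11 hours and 10 minutes leg 2 → 15:15 UTC.
Add 3 hours 20 minutes layover in Caracas → 18:35 UTC.
Add 8 hours and 45 minutes leg 3 → 03:20 UTC (Nov 16).
Add 7 hours and 45 minutes layover in Kiritimati → 11:05 UTC.
Add 8 hours and 1 minute leg 4 → 19:06 UTC.
Tashkent is UTC+5:00, so local arrival = 19:06 + 5:00 = 00:06 on Nov 17.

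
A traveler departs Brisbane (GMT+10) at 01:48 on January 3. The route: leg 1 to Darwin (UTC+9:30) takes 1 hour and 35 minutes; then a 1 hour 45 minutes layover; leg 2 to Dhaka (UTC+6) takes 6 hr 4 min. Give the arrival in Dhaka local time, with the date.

07:12 on Jan 3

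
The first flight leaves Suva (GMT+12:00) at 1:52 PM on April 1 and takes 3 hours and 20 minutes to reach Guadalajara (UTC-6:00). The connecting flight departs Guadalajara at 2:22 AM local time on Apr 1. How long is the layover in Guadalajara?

Convert departure to UTC: 1:52 PM − 12:00 = 1:52 AM UTC on Apr 1.
Add 3 hours 20 minutes flight time → 5:12 AM UTC.
Guadalajara is UTC−6:00, so local arrival = 5:12 AM − 6:00 = 11:12 PM on Mar 31.
Layover = 2:22 AM − 11:12 PM (+1 day) = 3 hours 10 minutes.

3 hours 10 minutes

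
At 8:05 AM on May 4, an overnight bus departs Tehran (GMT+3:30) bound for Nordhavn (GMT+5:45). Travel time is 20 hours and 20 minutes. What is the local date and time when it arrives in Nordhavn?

6:40 AM on May 5

Convert departure to UTC: 8:05 AM − 3:30 = 4:35 AM UTC on May 4.
Add 20 hours 20 minutes travel time → 12:55 AM UTC (May 5).
Nordhavn is UTC+5:45, so local arrival = 12:55 AM + 5:45 = 6:40 AM on May 5.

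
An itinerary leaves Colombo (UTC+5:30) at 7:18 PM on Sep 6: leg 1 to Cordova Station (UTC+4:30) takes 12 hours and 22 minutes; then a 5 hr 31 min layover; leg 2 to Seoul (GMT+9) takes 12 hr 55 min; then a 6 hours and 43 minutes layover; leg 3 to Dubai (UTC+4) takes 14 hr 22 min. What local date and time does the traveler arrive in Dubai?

Convert departure to UTC: 7:18 PM − 5:30 = 1:48 PM UTC on Sep 6.
Add 12 hours and 22 minutes leg 1 → 2:10 AM UTC (Sep 7).
Add 5 hours and 31 minutes layover in Cordova Station → 7:41 AM UTC.
Add 12 hours and 55 minutes leg 2 → 8:36 PM UTC.
Add 6 hours 43 minutes layover in Seoul → 3:19 AM UTC (Sep 8).
Add 14 hours and 22 minutes leg 3 → 5:41 PM UTC.
Dubai is UTC+4:00, so local arrival = 5:41 PM + 4:00 = 9:41 PM on Sep 8.

9:41 PM on September 8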